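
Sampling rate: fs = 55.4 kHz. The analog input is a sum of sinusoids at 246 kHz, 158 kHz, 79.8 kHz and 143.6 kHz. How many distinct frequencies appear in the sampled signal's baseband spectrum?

3

fs/2 = 27.7 kHz.
246 kHz mod fs = 24.4 kHz.
24.4 kHz ≤ fs/2 = 27.7 kHz, appears at 24.4 kHz.
158 kHz mod fs = 47.2 kHz.
47.2 kHz > fs/2 = 27.7 kHz, folds to fs − 47.2 kHz = 8.2 kHz.
79.8 kHz mod fs = 24.4 kHz.
24.4 kHz ≤ fs/2 = 27.7 kHz, appears at 24.4 kHz.
143.6 kHz mod fs = 32.8 kHz.
32.8 kHz > fs/2 = 27.7 kHz, folds to fs − 32.8 kHz = 22.6 kHz.
Distinct values: {8.2 kHz, 22.6 kHz, 24.4 kHz} → 3.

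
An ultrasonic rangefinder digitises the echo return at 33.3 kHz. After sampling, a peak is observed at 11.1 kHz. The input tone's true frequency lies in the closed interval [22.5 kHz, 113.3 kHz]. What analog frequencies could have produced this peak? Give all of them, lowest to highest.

Frequencies that alias to 11.1 kHz are k·fs ± 11.1 kHz for integer k ≥ 0.
k=0: 11.1 kHz.
k=1: 22.2 kHz, 44.4 kHz.
k=2: 55.5 kHz, 77.7 kHz.
k=3: 88.8 kHz, 111 kHz.
k=4: 122.1 kHz, 144.3 kHz.
Within [22.5 kHz, 113.3 kHz]: 44.4 kHz, 55.5 kHz, 77.7 kHz, 88.8 kHz, 111 kHz.

44.4 kHz, 55.5 kHz, 77.7 kHz, 88.8 kHz, 111 kHz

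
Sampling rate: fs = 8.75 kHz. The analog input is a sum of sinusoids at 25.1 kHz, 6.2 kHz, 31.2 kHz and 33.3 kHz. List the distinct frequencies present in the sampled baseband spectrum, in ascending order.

fs/2 = 4.375 kHz.
25.1 kHz mod fs = 7.6 kHz.
7.6 kHz > fs/2 = 4.375 kHz, folds to fs − 7.6 kHz = 1.15 kHz.
6.2 kHz > fs/2 = 4.375 kHz, folds to fs − 6.2 kHz = 2.55 kHz.
31.2 kHz mod fs = 4.95 kHz.
4.95 kHz > fs/2 = 4.375 kHz, folds to fs − 4.95 kHz = 3.8 kHz.
33.3 kHz mod fs = 7.05 kHz.
7.05 kHz > fs/2 = 4.375 kHz, folds to fs − 7.05 kHz = 1.7 kHz.
Distinct values: {1.15 kHz, 1.7 kHz, 2.55 kHz, 3.8 kHz}.

1.15 kHz, 1.7 kHz, 2.55 kHz, 3.8 kHz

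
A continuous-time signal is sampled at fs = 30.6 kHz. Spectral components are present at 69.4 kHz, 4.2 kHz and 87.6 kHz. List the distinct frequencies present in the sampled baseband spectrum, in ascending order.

fs/2 = 15.3 kHz.
69.4 kHz mod fs = 8.2 kHz.
8.2 kHz ≤ fs/2 = 15.3 kHz, appears at 8.2 kHz.
4.2 kHz ≤ fs/2 = 15.3 kHz, passes unchanged.
87.6 kHz mod fs = 26.4 kHz.
26.4 kHz > fs/2 = 15.3 kHz, folds to fs − 26.4 kHz = 4.2 kHz.
Distinct values: {4.2 kHz, 8.2 kHz}.

4.2 kHz, 8.2 kHz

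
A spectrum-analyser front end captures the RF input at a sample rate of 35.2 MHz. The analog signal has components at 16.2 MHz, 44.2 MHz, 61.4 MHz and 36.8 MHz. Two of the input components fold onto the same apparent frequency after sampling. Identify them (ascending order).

fs/2 = 17.6 MHz.
16.2 MHz ≤ fs/2 = 17.6 MHz, passes unchanged.
44.2 MHz mod fs = 9 MHz.
9 MHz ≤ fs/2 = 17.6 MHz, appears at 9 MHz.
61.4 MHz mod fs = 26.2 MHz.
26.2 MHz > fs/2 = 17.6 MHz, folds to fs − 26.2 MHz = 9 MHz.
36.8 MHz mod fs = 1.6 MHz.
1.6 MHz ≤ fs/2 = 17.6 MHz, appears at 1.6 MHz.
44.2 MHz and 61.4 MHz both map to 9 MHz.

44.2 MHz, 61.4 MHz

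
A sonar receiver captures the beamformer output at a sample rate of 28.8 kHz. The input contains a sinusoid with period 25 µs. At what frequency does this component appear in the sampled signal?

T = 25 µs → f = 1/T = 40 kHz.
40 kHz mod fs = 11.2 kHz.
11.2 kHz ≤ fs/2 = 14.4 kHz, appears at 11.2 kHz.

11.2 kHz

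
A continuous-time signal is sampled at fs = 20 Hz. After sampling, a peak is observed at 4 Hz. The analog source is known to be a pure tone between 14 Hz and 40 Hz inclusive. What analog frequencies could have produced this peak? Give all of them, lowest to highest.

Frequencies that alias to 4 Hz are k·fs ± 4 Hz for integer k ≥ 0.
k=0: 4 Hz.
k=1: 16 Hz, 24 Hz.
k=2: 36 Hz, 44 Hz.
k=3: 56 Hz, 64 Hz.
Within [14 Hz, 40 Hz]: 16 Hz, 24 Hz, 36 Hz.

16 Hz, 24 Hz, 36 Hz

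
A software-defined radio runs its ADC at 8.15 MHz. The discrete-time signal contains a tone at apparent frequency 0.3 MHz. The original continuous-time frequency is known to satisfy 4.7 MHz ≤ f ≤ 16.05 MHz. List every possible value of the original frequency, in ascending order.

Frequencies that alias to 0.3 MHz are k·fs ± 0.3 MHz for integer k ≥ 0.
k=0: 0.3 MHz.
k=1: 7.85 MHz, 8.45 MHz.
k=2: 16 MHz, 16.6 MHz.
k=3: 24.15 MHz, 24.75 MHz.
Within [4.7 MHz, 16.05 MHz]: 7.85 MHz, 8.45 MHz, 16 MHz.

7.85 MHz, 8.45 MHz, 16 MHz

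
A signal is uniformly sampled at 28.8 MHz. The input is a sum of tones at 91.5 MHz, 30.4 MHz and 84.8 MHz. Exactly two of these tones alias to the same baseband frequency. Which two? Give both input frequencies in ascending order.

30.4 MHz, 84.8 MHz

fs/2 = 14.4 MHz.
91.5 MHz mod fs = 5.1 MHz.
5.1 MHz ≤ fs/2 = 14.4 MHz, appears at 5.1 MHz.
30.4 MHz mod fs = 1.6 MHz.
1.6 MHz ≤ fs/2 = 14.4 MHz, appears at 1.6 MHz.
84.8 MHz mod fs = 27.2 MHz.
27.2 MHz > fs/2 = 14.4 MHz, folds to fs − 27.2 MHz = 1.6 MHz.
30.4 MHz and 84.8 MHz both map to 1.6 MHz.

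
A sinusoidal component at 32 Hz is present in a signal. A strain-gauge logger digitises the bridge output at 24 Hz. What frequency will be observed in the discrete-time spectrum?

8 Hz

32 Hz mod fs = 8 Hz.
8 Hz ≤ fs/2 = 12 Hz, appears at 8 Hz.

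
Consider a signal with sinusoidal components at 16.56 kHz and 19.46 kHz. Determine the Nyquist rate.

38.92 kHz

Highest-frequency component: 19.46 kHz.
Nyquist rate = 2 × 19.46 kHz = 38.92 kHz.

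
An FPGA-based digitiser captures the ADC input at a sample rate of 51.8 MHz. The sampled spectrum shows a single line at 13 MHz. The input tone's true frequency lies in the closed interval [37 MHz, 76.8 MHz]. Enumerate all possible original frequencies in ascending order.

Frequencies that alias to 13 MHz are k·fs ± 13 MHz for integer k ≥ 0.
k=0: 13 MHz.
k=1: 38.8 MHz, 64.8 MHz.
k=2: 90.6 MHz, 116.6 MHz.
Within [37 MHz, 76.8 MHz]: 38.8 MHz, 64.8 MHz.

38.8 MHz, 64.8 MHz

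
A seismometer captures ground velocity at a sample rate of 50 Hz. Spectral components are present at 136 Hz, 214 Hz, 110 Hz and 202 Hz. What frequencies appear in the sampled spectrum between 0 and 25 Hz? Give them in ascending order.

fs/2 = 25 Hz.
136 Hz mod fs = 36 Hz.
36 Hz > fs/2 = 25 Hz, folds to fs − 36 Hz = 14 Hz.
214 Hz mod fs = 14 Hz.
14 Hz ≤ fs/2 = 25 Hz, appears at 14 Hz.
110 Hz mod fs = 10 Hz.
10 Hz ≤ fs/2 = 25 Hz, appears at 10 Hz.
202 Hz mod fs = 2 Hz.
2 Hz ≤ fs/2 = 25 Hz, appears at 2 Hz.
Distinct values: {2 Hz, 10 Hz, 14 Hz}.

2 Hz, 10 Hz, 14 Hz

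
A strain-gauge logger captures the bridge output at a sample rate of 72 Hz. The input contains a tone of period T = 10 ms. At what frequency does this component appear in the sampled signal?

28 Hz

T = 10 ms → f = 1/T = 100 Hz.
100 Hz mod fs = 28 Hz.
28 Hz ≤ fs/2 = 36 Hz, appears at 28 Hz.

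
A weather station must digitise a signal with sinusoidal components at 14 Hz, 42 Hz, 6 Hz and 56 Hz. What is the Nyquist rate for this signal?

112 Hz

Highest-frequency component: 56 Hz.
Nyquist rate = 2 × 56 Hz = 112 Hz.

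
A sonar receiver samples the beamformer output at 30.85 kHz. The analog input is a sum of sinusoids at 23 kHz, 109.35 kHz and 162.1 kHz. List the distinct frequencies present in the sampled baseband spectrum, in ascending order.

7.85 kHz, 14.05 kHz

fs/2 = 15.425 kHz.
23 kHz > fs/2 = 15.425 kHz, folds to fs − 23 kHz = 7.85 kHz.
109.35 kHz mod fs = 16.8 kHz.
16.8 kHz > fs/2 = 15.425 kHz, folds to fs − 16.8 kHz = 14.05 kHz.
162.1 kHz mod fs = 7.85 kHz.
7.85 kHz ≤ fs/2 = 15.425 kHz, appears at 7.85 kHz.
Distinct values: {7.85 kHz, 14.05 kHz}.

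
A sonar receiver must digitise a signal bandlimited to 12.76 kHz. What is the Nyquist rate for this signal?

25.52 kHz

Nyquist rate = 2 × 12.76 kHz = 25.52 kHz.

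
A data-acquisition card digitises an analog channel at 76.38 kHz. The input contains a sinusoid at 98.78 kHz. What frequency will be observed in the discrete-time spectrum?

98.78 kHz mod fs = 22.4 kHz.
22.4 kHz ≤ fs/2 = 38.19 kHz, appears at 22.4 kHz.

22.4 kHz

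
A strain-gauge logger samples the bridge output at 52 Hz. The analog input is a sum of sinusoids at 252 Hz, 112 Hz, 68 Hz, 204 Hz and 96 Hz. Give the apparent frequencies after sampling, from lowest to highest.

fs/2 = 26 Hz.
252 Hz mod fs = 44 Hz.
44 Hz > fs/2 = 26 Hz, folds to fs − 44 Hz = 8 Hz.
112 Hz mod fs = 8 Hz.
8 Hz ≤ fs/2 = 26 Hz, appears at 8 Hz.
68 Hz mod fs = 16 Hz.
16 Hz ≤ fs/2 = 26 Hz, appears at 16 Hz.
204 Hz mod fs = 48 Hz.
48 Hz > fs/2 = 26 Hz, folds to fs − 48 Hz = 4 Hz.
96 Hz mod fs = 44 Hz.
44 Hz > fs/2 = 26 Hz, folds to fs − 44 Hz = 8 Hz.
Distinct values: {4 Hz, 8 Hz, 16 Hz}.

4 Hz, 8 Hz, 16 Hz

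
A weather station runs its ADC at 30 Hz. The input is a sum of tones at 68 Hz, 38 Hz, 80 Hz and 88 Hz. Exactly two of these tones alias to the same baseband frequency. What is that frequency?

fs/2 = 15 Hz.
68 Hz mod fs = 8 Hz.
8 Hz ≤ fs/2 = 15 Hz, appears at 8 Hz.
38 Hz mod fs = 8 Hz.
8 Hz ≤ fs/2 = 15 Hz, appears at 8 Hz.
80 Hz mod fs = 20 Hz.
20 Hz > fs/2 = 15 Hz, folds to fs − 20 Hz = 10 Hz.
88 Hz mod fs = 28 Hz.
28 Hz > fs/2 = 15 Hz, folds to fs − 28 Hz = 2 Hz.
38 Hz and 68 Hz both map to 8 Hz.

8 Hz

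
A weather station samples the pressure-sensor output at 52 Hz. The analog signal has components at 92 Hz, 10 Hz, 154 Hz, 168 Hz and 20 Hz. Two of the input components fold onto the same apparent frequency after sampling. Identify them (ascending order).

92 Hz, 168 Hz

fs/2 = 26 Hz.
92 Hz mod fs = 40 Hz.
40 Hz > fs/2 = 26 Hz, folds to fs − 40 Hz = 12 Hz.
10 Hz ≤ fs/2 = 26 Hz, passes unchanged.
154 Hz mod fs = 50 Hz.
50 Hz > fs/2 = 26 Hz, folds to fs − 50 Hz = 2 Hz.
168 Hz mod fs = 12 Hz.
12 Hz ≤ fs/2 = 26 Hz, appears at 12 Hz.
20 Hz ≤ fs/2 = 26 Hz, passes unchanged.
92 Hz and 168 Hz both map to 12 Hz.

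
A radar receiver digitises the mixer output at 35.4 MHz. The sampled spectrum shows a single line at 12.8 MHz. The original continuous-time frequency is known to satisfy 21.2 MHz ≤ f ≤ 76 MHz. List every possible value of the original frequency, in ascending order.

22.6 MHz, 48.2 MHz, 58 MHz

Frequencies that alias to 12.8 MHz are k·fs ± 12.8 MHz for integer k ≥ 0.
k=0: 12.8 MHz.
k=1: 22.6 MHz, 48.2 MHz.
k=2: 58 MHz, 83.6 MHz.
k=3: 93.4 MHz, 119 MHz.
Within [21.2 MHz, 76 MHz]: 22.6 MHz, 48.2 MHz, 58 MHz.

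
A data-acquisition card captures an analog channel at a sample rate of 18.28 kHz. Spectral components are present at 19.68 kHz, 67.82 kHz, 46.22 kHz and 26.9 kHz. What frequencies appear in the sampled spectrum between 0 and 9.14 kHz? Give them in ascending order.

1.4 kHz, 5.3 kHz, 8.62 kHz

fs/2 = 9.14 kHz.
19.68 kHz mod fs = 1.4 kHz.
1.4 kHz ≤ fs/2 = 9.14 kHz, appears at 1.4 kHz.
67.82 kHz mod fs = 12.98 kHz.
12.98 kHz > fs/2 = 9.14 kHz, folds to fs − 12.98 kHz = 5.3 kHz.
46.22 kHz mod fs = 9.66 kHz.
9.66 kHz > fs/2 = 9.14 kHz, folds to fs − 9.66 kHz = 8.62 kHz.
26.9 kHz mod fs = 8.62 kHz.
8.62 kHz ≤ fs/2 = 9.14 kHz, appears at 8.62 kHz.
Distinct values: {1.4 kHz, 5.3 kHz, 8.62 kHz}.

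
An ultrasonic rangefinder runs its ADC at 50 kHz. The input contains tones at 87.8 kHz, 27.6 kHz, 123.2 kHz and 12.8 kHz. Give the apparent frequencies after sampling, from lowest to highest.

12.2 kHz, 12.8 kHz, 22.4 kHz, 23.2 kHz

fs/2 = 25 kHz.
87.8 kHz mod fs = 37.8 kHz.
37.8 kHz > fs/2 = 25 kHz, folds to fs − 37.8 kHz = 12.2 kHz.
27.6 kHz > fs/2 = 25 kHz, folds to fs − 27.6 kHz = 22.4 kHz.
123.2 kHz mod fs = 23.2 kHz.
23.2 kHz ≤ fs/2 = 25 kHz, appears at 23.2 kHz.
12.8 kHz ≤ fs/2 = 25 kHz, passes unchanged.
Distinct values: {12.2 kHz, 12.8 kHz, 22.4 kHz, 23.2 kHz}.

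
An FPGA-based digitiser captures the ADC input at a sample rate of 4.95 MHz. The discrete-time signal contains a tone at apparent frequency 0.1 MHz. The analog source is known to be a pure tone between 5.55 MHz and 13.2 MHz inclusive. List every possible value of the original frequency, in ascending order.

9.8 MHz, 10 MHz

Frequencies that alias to 0.1 MHz are k·fs ± 0.1 MHz for integer k ≥ 0.
k=0: 0.1 MHz.
k=1: 4.85 MHz, 5.05 MHz.
k=2: 9.8 MHz, 10 MHz.
k=3: 14.75 MHz, 14.95 MHz.
Within [5.55 MHz, 13.2 MHz]: 9.8 MHz, 10 MHz.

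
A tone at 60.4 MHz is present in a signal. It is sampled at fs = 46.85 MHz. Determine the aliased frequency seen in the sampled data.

60.4 MHz mod fs = 13.55 MHz.
13.55 MHz ≤ fs/2 = 23.425 MHz, appears at 13.55 MHz.

13.55 MHz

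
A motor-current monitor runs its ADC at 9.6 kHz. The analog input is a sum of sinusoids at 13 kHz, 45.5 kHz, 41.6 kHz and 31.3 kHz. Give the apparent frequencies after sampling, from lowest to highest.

2.5 kHz, 3.2 kHz, 3.4 kHz

fs/2 = 4.8 kHz.
13 kHz mod fs = 3.4 kHz.
3.4 kHz ≤ fs/2 = 4.8 kHz, appears at 3.4 kHz.
45.5 kHz mod fs = 7.1 kHz.
7.1 kHz > fs/2 = 4.8 kHz, folds to fs − 7.1 kHz = 2.5 kHz.
41.6 kHz mod fs = 3.2 kHz.
3.2 kHz ≤ fs/2 = 4.8 kHz, appears at 3.2 kHz.
31.3 kHz mod fs = 2.5 kHz.
2.5 kHz ≤ fs/2 = 4.8 kHz, appears at 2.5 kHz.
Distinct values: {2.5 kHz, 3.2 kHz, 3.4 kHz}.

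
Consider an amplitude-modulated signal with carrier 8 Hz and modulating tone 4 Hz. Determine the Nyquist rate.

AM sidebands sit at fc ± fm = 4 Hz and 12 Hz.
Highest-frequency component: 12 Hz.
Nyquist rate = 2 × 12 Hz = 24 Hz.

24 Hz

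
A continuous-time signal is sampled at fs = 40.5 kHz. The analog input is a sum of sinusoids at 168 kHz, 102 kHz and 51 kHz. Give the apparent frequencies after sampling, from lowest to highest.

fs/2 = 20.25 kHz.
168 kHz mod fs = 6 kHz.
6 kHz ≤ fs/2 = 20.25 kHz, appears at 6 kHz.
102 kHz mod fs = 21 kHz.
21 kHz > fs/2 = 20.25 kHz, folds to fs − 21 kHz = 19.5 kHz.
51 kHz mod fs = 10.5 kHz.
10.5 kHz ≤ fs/2 = 20.25 kHz, appears at 10.5 kHz.
Distinct values: {6 kHz, 10.5 kHz, 19.5 kHz}.

6 kHz, 10.5 kHz, 19.5 kHz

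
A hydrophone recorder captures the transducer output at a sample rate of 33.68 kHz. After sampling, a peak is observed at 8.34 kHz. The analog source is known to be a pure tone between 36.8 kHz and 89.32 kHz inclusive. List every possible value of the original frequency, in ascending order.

Frequencies that alias to 8.34 kHz are k·fs ± 8.34 kHz for integer k ≥ 0.
k=0: 8.34 kHz.
k=1: 25.34 kHz, 42.02 kHz.
k=2: 59.02 kHz, 75.7 kHz.
k=3: 92.7 kHz, 109.38 kHz.
Within [36.8 kHz, 89.32 kHz]: 42.02 kHz, 59.02 kHz, 75.7 kHz.

42.02 kHz, 59.02 kHz, 75.7 kHz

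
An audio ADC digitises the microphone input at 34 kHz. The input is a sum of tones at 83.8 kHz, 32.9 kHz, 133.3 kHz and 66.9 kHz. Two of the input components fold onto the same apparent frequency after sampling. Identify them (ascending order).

fs/2 = 17 kHz.
83.8 kHz mod fs = 15.8 kHz.
15.8 kHz ≤ fs/2 = 17 kHz, appears at 15.8 kHz.
32.9 kHz > fs/2 = 17 kHz, folds to fs − 32.9 kHz = 1.1 kHz.
133.3 kHz mod fs = 31.3 kHz.
31.3 kHz > fs/2 = 17 kHz, folds to fs − 31.3 kHz = 2.7 kHz.
66.9 kHz mod fs = 32.9 kHz.
32.9 kHz > fs/2 = 17 kHz, folds to fs − 32.9 kHz = 1.1 kHz.
32.9 kHz and 66.9 kHz both map to 1.1 kHz.

32.9 kHz, 66.9 kHz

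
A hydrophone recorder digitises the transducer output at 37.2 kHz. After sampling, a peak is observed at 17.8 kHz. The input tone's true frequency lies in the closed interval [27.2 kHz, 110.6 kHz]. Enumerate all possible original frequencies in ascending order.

Frequencies that alias to 17.8 kHz are k·fs ± 17.8 kHz for integer k ≥ 0.
k=0: 17.8 kHz.
k=1: 19.4 kHz, 55 kHz.
k=2: 56.6 kHz, 92.2 kHz.
k=3: 93.8 kHz, 129.4 kHz.
k=4: 131 kHz, 166.6 kHz.
Within [27.2 kHz, 110.6 kHz]: 55 kHz, 56.6 kHz, 92.2 kHz, 93.8 kHz.

55 kHz, 56.6 kHz, 92.2 kHz, 93.8 kHz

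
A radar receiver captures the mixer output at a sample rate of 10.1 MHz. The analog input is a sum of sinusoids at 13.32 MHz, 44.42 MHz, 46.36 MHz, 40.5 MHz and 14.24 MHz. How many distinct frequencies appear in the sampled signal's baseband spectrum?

fs/2 = 5.05 MHz.
13.32 MHz mod fs = 3.22 MHz.
3.22 MHz ≤ fs/2 = 5.05 MHz, appears at 3.22 MHz.
44.42 MHz mod fs = 4.02 MHz.
4.02 MHz ≤ fs/2 = 5.05 MHz, appears at 4.02 MHz.
46.36 MHz mod fs = 5.96 MHz.
5.96 MHz > fs/2 = 5.05 MHz, folds to fs − 5.96 MHz = 4.14 MHz.
40.5 MHz mod fs = 0.1 MHz.
0.1 MHz ≤ fs/2 = 5.05 MHz, appears at 0.1 MHz.
14.24 MHz mod fs = 4.14 MHz.
4.14 MHz ≤ fs/2 = 5.05 MHz, appears at 4.14 MHz.
Distinct values: {0.1 MHz, 3.22 MHz, 4.02 MHz, 4.14 MHz} → 4.

4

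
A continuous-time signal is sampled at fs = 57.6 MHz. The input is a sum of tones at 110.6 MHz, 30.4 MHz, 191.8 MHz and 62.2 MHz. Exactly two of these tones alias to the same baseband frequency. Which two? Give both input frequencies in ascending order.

62.2 MHz, 110.6 MHz

fs/2 = 28.8 MHz.
110.6 MHz mod fs = 53 MHz.
53 MHz > fs/2 = 28.8 MHz, folds to fs − 53 MHz = 4.6 MHz.
30.4 MHz > fs/2 = 28.8 MHz, folds to fs − 30.4 MHz = 27.2 MHz.
191.8 MHz mod fs = 19 MHz.
19 MHz ≤ fs/2 = 28.8 MHz, appears at 19 MHz.
62.2 MHz mod fs = 4.6 MHz.
4.6 MHz ≤ fs/2 = 28.8 MHz, appears at 4.6 MHz.
62.2 MHz and 110.6 MHz both map to 4.6 MHz.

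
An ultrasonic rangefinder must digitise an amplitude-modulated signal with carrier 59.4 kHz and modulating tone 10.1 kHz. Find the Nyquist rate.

139 kHz

AM sidebands sit at fc ± fm = 49.3 kHz and 69.5 kHz.
Highest-frequency component: 69.5 kHz.
Nyquist rate = 2 × 69.5 kHz = 139 kHz.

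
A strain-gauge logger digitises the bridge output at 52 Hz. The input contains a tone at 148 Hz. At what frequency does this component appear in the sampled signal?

148 Hz mod fs = 44 Hz.
44 Hz > fs/2 = 26 Hz, folds to fs − 44 Hz = 8 Hz.

8 Hz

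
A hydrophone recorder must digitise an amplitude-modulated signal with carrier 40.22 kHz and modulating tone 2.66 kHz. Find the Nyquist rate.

85.76 kHz

AM sidebands sit at fc ± fm = 37.56 kHz and 42.88 kHz.
Highest-frequency component: 42.88 kHz.
Nyquist rate = 2 × 42.88 kHz = 85.76 kHz.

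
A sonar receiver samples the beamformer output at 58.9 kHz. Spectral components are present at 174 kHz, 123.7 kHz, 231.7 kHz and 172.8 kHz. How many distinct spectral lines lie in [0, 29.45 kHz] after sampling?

fs/2 = 29.45 kHz.
174 kHz mod fs = 56.2 kHz.
56.2 kHz > fs/2 = 29.45 kHz, folds to fs − 56.2 kHz = 2.7 kHz.
123.7 kHz mod fs = 5.9 kHz.
5.9 kHz ≤ fs/2 = 29.45 kHz, appears at 5.9 kHz.
231.7 kHz mod fs = 55 kHz.
55 kHz > fs/2 = 29.45 kHz, folds to fs − 55 kHz = 3.9 kHz.
172.8 kHz mod fs = 55 kHz.
55 kHz > fs/2 = 29.45 kHz, folds to fs − 55 kHz = 3.9 kHz.
Distinct values: {2.7 kHz, 3.9 kHz, 5.9 kHz} → 3.

3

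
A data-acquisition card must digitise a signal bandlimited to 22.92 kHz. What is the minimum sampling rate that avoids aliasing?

45.84 kHz

Nyquist rate = 2 × 22.92 kHz = 45.84 kHz.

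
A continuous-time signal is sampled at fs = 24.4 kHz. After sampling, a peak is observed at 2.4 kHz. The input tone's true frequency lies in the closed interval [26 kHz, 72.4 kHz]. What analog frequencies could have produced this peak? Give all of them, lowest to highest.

26.8 kHz, 46.4 kHz, 51.2 kHz, 70.8 kHz

Frequencies that alias to 2.4 kHz are k·fs ± 2.4 kHz for integer k ≥ 0.
k=0: 2.4 kHz.
k=1: 22 kHz, 26.8 kHz.
k=2: 46.4 kHz, 51.2 kHz.
k=3: 70.8 kHz, 75.6 kHz.
k=4: 95.2 kHz, 100 kHz.
Within [26 kHz, 72.4 kHz]: 26.8 kHz, 46.4 kHz, 51.2 kHz, 70.8 kHz.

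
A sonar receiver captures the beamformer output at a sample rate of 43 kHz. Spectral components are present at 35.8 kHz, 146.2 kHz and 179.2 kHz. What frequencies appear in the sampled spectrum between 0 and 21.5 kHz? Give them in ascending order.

fs/2 = 21.5 kHz.
35.8 kHz > fs/2 = 21.5 kHz, folds to fs − 35.8 kHz = 7.2 kHz.
146.2 kHz mod fs = 17.2 kHz.
17.2 kHz ≤ fs/2 = 21.5 kHz, appears at 17.2 kHz.
179.2 kHz mod fs = 7.2 kHz.
7.2 kHz ≤ fs/2 = 21.5 kHz, appears at 7.2 kHz.
Distinct values: {7.2 kHz, 17.2 kHz}.

7.2 kHz, 17.2 kHz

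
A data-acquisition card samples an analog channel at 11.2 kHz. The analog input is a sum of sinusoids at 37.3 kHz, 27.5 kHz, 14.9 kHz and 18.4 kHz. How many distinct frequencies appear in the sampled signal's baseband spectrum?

fs/2 = 5.6 kHz.
37.3 kHz mod fs = 3.7 kHz.
3.7 kHz ≤ fs/2 = 5.6 kHz, appears at 3.7 kHz.
27.5 kHz mod fs = 5.1 kHz.
5.1 kHz ≤ fs/2 = 5.6 kHz, appears at 5.1 kHz.
14.9 kHz mod fs = 3.7 kHz.
3.7 kHz ≤ fs/2 = 5.6 kHz, appears at 3.7 kHz.
18.4 kHz mod fs = 7.2 kHz.
7.2 kHz > fs/2 = 5.6 kHz, folds to fs − 7.2 kHz = 4 kHz.
Distinct values: {3.7 kHz, 4 kHz, 5.1 kHz} → 3.

3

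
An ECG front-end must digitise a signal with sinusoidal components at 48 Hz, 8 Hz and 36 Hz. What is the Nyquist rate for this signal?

Highest-frequency component: 48 Hz.
Nyquist rate = 2 × 48 Hz = 96 Hz.

96 Hz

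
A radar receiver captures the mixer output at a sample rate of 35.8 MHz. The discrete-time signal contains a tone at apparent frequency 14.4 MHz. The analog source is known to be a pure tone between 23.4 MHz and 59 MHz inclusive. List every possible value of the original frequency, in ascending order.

Frequencies that alias to 14.4 MHz are k·fs ± 14.4 MHz for integer k ≥ 0.
k=0: 14.4 MHz.
k=1: 21.4 MHz, 50.2 MHz.
k=2: 57.2 MHz, 86 MHz.
k=3: 93 MHz, 121.8 MHz.
Within [23.4 MHz, 59 MHz]: 50.2 MHz, 57.2 MHz.

50.2 MHz, 57.2 MHz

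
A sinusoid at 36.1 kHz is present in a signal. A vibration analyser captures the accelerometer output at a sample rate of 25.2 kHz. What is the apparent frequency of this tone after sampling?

10.9 kHz

36.1 kHz mod fs = 10.9 kHz.
10.9 kHz ≤ fs/2 = 12.6 kHz, appears at 10.9 kHz.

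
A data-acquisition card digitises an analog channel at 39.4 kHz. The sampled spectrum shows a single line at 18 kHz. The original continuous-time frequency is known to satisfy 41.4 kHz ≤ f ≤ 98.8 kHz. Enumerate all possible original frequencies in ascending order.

Frequencies that alias to 18 kHz are k·fs ± 18 kHz for integer k ≥ 0.
k=0: 18 kHz.
k=1: 21.4 kHz, 57.4 kHz.
k=2: 60.8 kHz, 96.8 kHz.
k=3: 100.2 kHz, 136.2 kHz.
Within [41.4 kHz, 98.8 kHz]: 57.4 kHz, 60.8 kHz, 96.8 kHz.

57.4 kHz, 60.8 kHz, 96.8 kHz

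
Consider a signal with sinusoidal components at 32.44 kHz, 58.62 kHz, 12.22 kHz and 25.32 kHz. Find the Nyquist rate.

117.24 kHz

Highest-frequency component: 58.62 kHz.
Nyquist rate = 2 × 58.62 kHz = 117.24 kHz.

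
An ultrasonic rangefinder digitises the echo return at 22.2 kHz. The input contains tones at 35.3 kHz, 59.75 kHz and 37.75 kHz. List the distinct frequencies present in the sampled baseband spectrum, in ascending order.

fs/2 = 11.1 kHz.
35.3 kHz mod fs = 13.1 kHz.
13.1 kHz > fs/2 = 11.1 kHz, folds to fs − 13.1 kHz = 9.1 kHz.
59.75 kHz mod fs = 15.35 kHz.
15.35 kHz > fs/2 = 11.1 kHz, folds to fs − 15.35 kHz = 6.85 kHz.
37.75 kHz mod fs = 15.55 kHz.
15.55 kHz > fs/2 = 11.1 kHz, folds to fs − 15.55 kHz = 6.65 kHz.
Distinct values: {6.65 kHz, 6.85 kHz, 9.1 kHz}.

6.65 kHz, 6.85 kHz, 9.1 kHz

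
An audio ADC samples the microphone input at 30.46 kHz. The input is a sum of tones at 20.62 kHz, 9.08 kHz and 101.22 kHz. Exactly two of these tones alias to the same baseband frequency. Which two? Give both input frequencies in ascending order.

fs/2 = 15.23 kHz.
20.62 kHz > fs/2 = 15.23 kHz, folds to fs − 20.62 kHz = 9.84 kHz.
9.08 kHz ≤ fs/2 = 15.23 kHz, passes unchanged.
101.22 kHz mod fs = 9.84 kHz.
9.84 kHz ≤ fs/2 = 15.23 kHz, appears at 9.84 kHz.
20.62 kHz and 101.22 kHz both map to 9.84 kHz.

20.62 kHz, 101.22 kHz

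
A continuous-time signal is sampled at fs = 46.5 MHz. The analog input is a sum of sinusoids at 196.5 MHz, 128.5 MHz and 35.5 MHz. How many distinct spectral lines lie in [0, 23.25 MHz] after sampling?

2

fs/2 = 23.25 MHz.
196.5 MHz mod fs = 10.5 MHz.
10.5 MHz ≤ fs/2 = 23.25 MHz, appears at 10.5 MHz.
128.5 MHz mod fs = 35.5 MHz.
35.5 MHz > fs/2 = 23.25 MHz, folds to fs − 35.5 MHz = 11 MHz.
35.5 MHz > fs/2 = 23.25 MHz, folds to fs − 35.5 MHz = 11 MHz.
Distinct values: {10.5 MHz, 11 MHz} → 2.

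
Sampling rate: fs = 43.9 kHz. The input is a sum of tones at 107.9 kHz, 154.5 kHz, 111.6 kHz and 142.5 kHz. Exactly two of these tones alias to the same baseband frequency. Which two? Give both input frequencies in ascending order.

fs/2 = 21.95 kHz.
107.9 kHz mod fs = 20.1 kHz.
20.1 kHz ≤ fs/2 = 21.95 kHz, appears at 20.1 kHz.
154.5 kHz mod fs = 22.8 kHz.
22.8 kHz > fs/2 = 21.95 kHz, folds to fs − 22.8 kHz = 21.1 kHz.
111.6 kHz mod fs = 23.8 kHz.
23.8 kHz > fs/2 = 21.95 kHz, folds to fs − 23.8 kHz = 20.1 kHz.
142.5 kHz mod fs = 10.8 kHz.
10.8 kHz ≤ fs/2 = 21.95 kHz, appears at 10.8 kHz.
107.9 kHz and 111.6 kHz both map to 20.1 kHz.

107.9 kHz, 111.6 kHz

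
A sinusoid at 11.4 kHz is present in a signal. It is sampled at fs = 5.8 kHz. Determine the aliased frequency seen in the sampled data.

0.2 kHz

11.4 kHz mod fs = 5.6 kHz.
5.6 kHz > fs/2 = 2.9 kHz, folds to fs − 5.6 kHz = 0.2 kHz.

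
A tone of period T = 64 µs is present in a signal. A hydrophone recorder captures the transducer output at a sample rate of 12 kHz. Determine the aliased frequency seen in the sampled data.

T = 64 µs → f = 1/T = 15.625 kHz.
15.625 kHz mod fs = 3.625 kHz.
3.625 kHz ≤ fs/2 = 6 kHz, appears at 3.625 kHz.

3.625 kHz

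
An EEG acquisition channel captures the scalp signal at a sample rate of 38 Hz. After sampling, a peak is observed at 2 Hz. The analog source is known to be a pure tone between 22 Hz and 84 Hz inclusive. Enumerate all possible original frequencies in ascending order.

36 Hz, 40 Hz, 74 Hz, 78 Hz

Frequencies that alias to 2 Hz are k·fs ± 2 Hz for integer k ≥ 0.
k=0: 2 Hz.
k=1: 36 Hz, 40 Hz.
k=2: 74 Hz, 78 Hz.
k=3: 112 Hz, 116 Hz.
Within [22 Hz, 84 Hz]: 36 Hz, 40 Hz, 74 Hz, 78 Hz.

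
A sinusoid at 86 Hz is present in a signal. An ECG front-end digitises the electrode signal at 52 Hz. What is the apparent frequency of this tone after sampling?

18 Hz

86 Hz mod fs = 34 Hz.
34 Hz > fs/2 = 26 Hz, folds to fs − 34 Hz = 18 Hz.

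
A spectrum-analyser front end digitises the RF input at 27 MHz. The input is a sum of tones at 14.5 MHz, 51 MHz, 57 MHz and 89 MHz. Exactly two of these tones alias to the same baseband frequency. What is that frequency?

3 MHz

fs/2 = 13.5 MHz.
14.5 MHz > fs/2 = 13.5 MHz, folds to fs − 14.5 MHz = 12.5 MHz.
51 MHz mod fs = 24 MHz.
24 MHz > fs/2 = 13.5 MHz, folds to fs − 24 MHz = 3 MHz.
57 MHz mod fs = 3 MHz.
3 MHz ≤ fs/2 = 13.5 MHz, appears at 3 MHz.
89 MHz mod fs = 8 MHz.
8 MHz ≤ fs/2 = 13.5 MHz, appears at 8 MHz.
51 MHz and 57 MHz both map to 3 MHz.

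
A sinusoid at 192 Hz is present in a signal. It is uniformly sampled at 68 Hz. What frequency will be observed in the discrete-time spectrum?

192 Hz mod fs = 56 Hz.
56 Hz > fs/2 = 34 Hz, folds to fs − 56 Hz = 12 Hz.

12 Hz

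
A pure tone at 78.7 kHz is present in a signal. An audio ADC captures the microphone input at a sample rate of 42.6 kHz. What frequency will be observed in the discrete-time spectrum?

78.7 kHz mod fs = 36.1 kHz.
36.1 kHz > fs/2 = 21.3 kHz, folds to fs − 36.1 kHz = 6.5 kHz.

6.5 kHz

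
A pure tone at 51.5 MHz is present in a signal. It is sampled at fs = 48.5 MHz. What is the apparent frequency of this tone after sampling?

51.5 MHz mod fs = 3 MHz.
3 MHz ≤ fs/2 = 24.25 MHz, appears at 3 MHz.

3 MHz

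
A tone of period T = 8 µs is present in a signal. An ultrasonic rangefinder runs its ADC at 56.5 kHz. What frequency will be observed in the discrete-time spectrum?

T = 8 µs → f = 1/T = 125 kHz.
125 kHz mod fs = 12 kHz.
12 kHz ≤ fs/2 = 28.25 kHz, appears at 12 kHz.

12 kHz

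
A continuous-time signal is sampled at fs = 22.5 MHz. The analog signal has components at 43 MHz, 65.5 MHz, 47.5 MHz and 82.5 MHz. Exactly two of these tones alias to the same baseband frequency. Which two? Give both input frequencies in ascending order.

fs/2 = 11.25 MHz.
43 MHz mod fs = 20.5 MHz.
20.5 MHz > fs/2 = 11.25 MHz, folds to fs − 20.5 MHz = 2 MHz.
65.5 MHz mod fs = 20.5 MHz.
20.5 MHz > fs/2 = 11.25 MHz, folds to fs − 20.5 MHz = 2 MHz.
47.5 MHz mod fs = 2.5 MHz.
2.5 MHz ≤ fs/2 = 11.25 MHz, appears at 2.5 MHz.
82.5 MHz mod fs = 15 MHz.
15 MHz > fs/2 = 11.25 MHz, folds to fs − 15 MHz = 7.5 MHz.
43 MHz and 65.5 MHz both map to 2 MHz.

43 MHz, 65.5 MHz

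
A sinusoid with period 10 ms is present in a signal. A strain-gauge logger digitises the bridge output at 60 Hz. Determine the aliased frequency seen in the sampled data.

20 Hz

T = 10 ms → f = 1/T = 100 Hz.
100 Hz mod fs = 40 Hz.
40 Hz > fs/2 = 30 Hz, folds to fs − 40 Hz = 20 Hz.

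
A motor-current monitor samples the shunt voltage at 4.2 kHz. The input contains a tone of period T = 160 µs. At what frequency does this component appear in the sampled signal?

T = 160 µs → f = 1/T = 6.25 kHz.
6.25 kHz mod fs = 2.05 kHz.
2.05 kHz ≤ fs/2 = 2.1 kHz, appears at 2.05 kHz.

2.05 kHz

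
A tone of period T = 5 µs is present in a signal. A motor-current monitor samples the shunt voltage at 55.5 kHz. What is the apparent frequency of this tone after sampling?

T = 5 µs → f = 1/T = 200 kHz.
200 kHz mod fs = 33.5 kHz.
33.5 kHz > fs/2 = 27.75 kHz, folds to fs − 33.5 kHz = 22 kHz.

22 kHz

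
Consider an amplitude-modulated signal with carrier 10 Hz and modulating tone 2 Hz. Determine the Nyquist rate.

24 Hz

AM sidebands sit at fc ± fm = 8 Hz and 12 Hz.
Highest-frequency component: 12 Hz.
Nyquist rate = 2 × 12 Hz = 24 Hz.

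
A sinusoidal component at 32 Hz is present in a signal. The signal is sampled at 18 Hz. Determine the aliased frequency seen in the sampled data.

4 Hz

32 Hz mod fs = 14 Hz.
14 Hz > fs/2 = 9 Hz, folds to fs − 14 Hz = 4 Hz.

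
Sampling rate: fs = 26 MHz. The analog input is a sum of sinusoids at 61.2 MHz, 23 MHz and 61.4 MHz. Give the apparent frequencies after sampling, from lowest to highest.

fs/2 = 13 MHz.
61.2 MHz mod fs = 9.2 MHz.
9.2 MHz ≤ fs/2 = 13 MHz, appears at 9.2 MHz.
23 MHz > fs/2 = 13 MHz, folds to fs − 23 MHz = 3 MHz.
61.4 MHz mod fs = 9.4 MHz.
9.4 MHz ≤ fs/2 = 13 MHz, appears at 9.4 MHz.
Distinct values: {3 MHz, 9.2 MHz, 9.4 MHz}.

3 MHz, 9.2 MHz, 9.4 MHz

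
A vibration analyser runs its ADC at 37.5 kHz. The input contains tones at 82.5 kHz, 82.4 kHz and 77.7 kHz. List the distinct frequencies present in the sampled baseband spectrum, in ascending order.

fs/2 = 18.75 kHz.
82.5 kHz mod fs = 7.5 kHz.
7.5 kHz ≤ fs/2 = 18.75 kHz, appears at 7.5 kHz.
82.4 kHz mod fs = 7.4 kHz.
7.4 kHz ≤ fs/2 = 18.75 kHz, appears at 7.4 kHz.
77.7 kHz mod fs = 2.7 kHz.
2.7 kHz ≤ fs/2 = 18.75 kHz, appears at 2.7 kHz.
Distinct values: {2.7 kHz, 7.4 kHz, 7.5 kHz}.

2.7 kHz, 7.4 kHz, 7.5 kHz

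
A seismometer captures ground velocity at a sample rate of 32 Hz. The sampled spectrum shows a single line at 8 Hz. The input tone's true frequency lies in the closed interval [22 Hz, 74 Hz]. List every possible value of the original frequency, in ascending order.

Frequencies that alias to 8 Hz are k·fs ± 8 Hz for integer k ≥ 0.
k=0: 8 Hz.
k=1: 24 Hz, 40 Hz.
k=2: 56 Hz, 72 Hz.
k=3: 88 Hz, 104 Hz.
Within [22 Hz, 74 Hz]: 24 Hz, 40 Hz, 56 Hz, 72 Hz.

24 Hz, 40 Hz, 56 Hz, 72 Hz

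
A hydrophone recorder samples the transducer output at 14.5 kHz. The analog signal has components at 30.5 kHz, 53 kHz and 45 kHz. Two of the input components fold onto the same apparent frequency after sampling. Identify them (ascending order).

30.5 kHz, 45 kHz

fs/2 = 7.25 kHz.
30.5 kHz mod fs = 1.5 kHz.
1.5 kHz ≤ fs/2 = 7.25 kHz, appears at 1.5 kHz.
53 kHz mod fs = 9.5 kHz.
9.5 kHz > fs/2 = 7.25 kHz, folds to fs − 9.5 kHz = 5 kHz.
45 kHz mod fs = 1.5 kHz.
1.5 kHz ≤ fs/2 = 7.25 kHz, appears at 1.5 kHz.
30.5 kHz and 45 kHz both map to 1.5 kHz.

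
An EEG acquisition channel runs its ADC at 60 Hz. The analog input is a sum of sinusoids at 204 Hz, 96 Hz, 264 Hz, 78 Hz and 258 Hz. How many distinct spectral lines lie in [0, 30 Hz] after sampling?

fs/2 = 30 Hz.
204 Hz mod fs = 24 Hz.
24 Hz ≤ fs/2 = 30 Hz, appears at 24 Hz.
96 Hz mod fs = 36 Hz.
36 Hz > fs/2 = 30 Hz, folds to fs − 36 Hz = 24 Hz.
264 Hz mod fs = 24 Hz.
24 Hz ≤ fs/2 = 30 Hz, appears at 24 Hz.
78 Hz mod fs = 18 Hz.
18 Hz ≤ fs/2 = 30 Hz, appears at 18 Hz.
258 Hz mod fs = 18 Hz.
18 Hz ≤ fs/2 = 30 Hz, appears at 18 Hz.
Distinct values: {18 Hz, 24 Hz} → 2.

2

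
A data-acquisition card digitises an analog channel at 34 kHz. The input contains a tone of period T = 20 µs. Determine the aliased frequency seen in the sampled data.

16 kHz

T = 20 µs → f = 1/T = 50 kHz.
50 kHz mod fs = 16 kHz.
16 kHz ≤ fs/2 = 17 kHz, appears at 16 kHz.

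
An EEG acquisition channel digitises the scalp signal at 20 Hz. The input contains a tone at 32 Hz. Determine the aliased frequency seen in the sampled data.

32 Hz mod fs = 12 Hz.
12 Hz > fs/2 = 10 Hz, folds to fs − 12 Hz = 8 Hz.

8 Hz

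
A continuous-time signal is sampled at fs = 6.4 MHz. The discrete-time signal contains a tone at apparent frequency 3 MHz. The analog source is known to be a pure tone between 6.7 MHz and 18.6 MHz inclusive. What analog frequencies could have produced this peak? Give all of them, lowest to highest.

Frequencies that alias to 3 MHz are k·fs ± 3 MHz for integer k ≥ 0.
k=0: 3 MHz.
k=1: 3.4 MHz, 9.4 MHz.
k=2: 9.8 MHz, 15.8 MHz.
k=3: 16.2 MHz, 22.2 MHz.
k=4: 22.6 MHz, 28.6 MHz.
Within [6.7 MHz, 18.6 MHz]: 9.4 MHz, 9.8 MHz, 15.8 MHz, 16.2 MHz.

9.4 MHz, 9.8 MHz, 15.8 MHz, 16.2 MHz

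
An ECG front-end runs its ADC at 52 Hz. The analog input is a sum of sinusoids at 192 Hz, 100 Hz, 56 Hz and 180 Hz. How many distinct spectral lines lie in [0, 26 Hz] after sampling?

fs/2 = 26 Hz.
192 Hz mod fs = 36 Hz.
36 Hz > fs/2 = 26 Hz, folds to fs − 36 Hz = 16 Hz.
100 Hz mod fs = 48 Hz.
48 Hz > fs/2 = 26 Hz, folds to fs − 48 Hz = 4 Hz.
56 Hz mod fs = 4 Hz.
4 Hz ≤ fs/2 = 26 Hz, appears at 4 Hz.
180 Hz mod fs = 24 Hz.
24 Hz ≤ fs/2 = 26 Hz, appears at 24 Hz.
Distinct values: {4 Hz, 16 Hz, 24 Hz} → 3.

3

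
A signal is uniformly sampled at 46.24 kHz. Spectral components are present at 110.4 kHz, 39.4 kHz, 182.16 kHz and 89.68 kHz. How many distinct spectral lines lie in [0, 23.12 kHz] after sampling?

fs/2 = 23.12 kHz.
110.4 kHz mod fs = 17.92 kHz.
17.92 kHz ≤ fs/2 = 23.12 kHz, appears at 17.92 kHz.
39.4 kHz > fs/2 = 23.12 kHz, folds to fs − 39.4 kHz = 6.84 kHz.
182.16 kHz mod fs = 43.44 kHz.
43.44 kHz > fs/2 = 23.12 kHz, folds to fs − 43.44 kHz = 2.8 kHz.
89.68 kHz mod fs = 43.44 kHz.
43.44 kHz > fs/2 = 23.12 kHz, folds to fs − 43.44 kHz = 2.8 kHz.
Distinct values: {2.8 kHz, 6.84 kHz, 17.92 kHz} → 3.

3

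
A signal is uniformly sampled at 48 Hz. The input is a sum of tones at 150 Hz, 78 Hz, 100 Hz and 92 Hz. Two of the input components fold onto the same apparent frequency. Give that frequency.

4 Hz

fs/2 = 24 Hz.
150 Hz mod fs = 6 Hz.
6 Hz ≤ fs/2 = 24 Hz, appears at 6 Hz.
78 Hz mod fs = 30 Hz.
30 Hz > fs/2 = 24 Hz, folds to fs − 30 Hz = 18 Hz.
100 Hz mod fs = 4 Hz.
4 Hz ≤ fs/2 = 24 Hz, appears at 4 Hz.
92 Hz mod fs = 44 Hz.
44 Hz > fs/2 = 24 Hz, folds to fs − 44 Hz = 4 Hz.
92 Hz and 100 Hz both map to 4 Hz.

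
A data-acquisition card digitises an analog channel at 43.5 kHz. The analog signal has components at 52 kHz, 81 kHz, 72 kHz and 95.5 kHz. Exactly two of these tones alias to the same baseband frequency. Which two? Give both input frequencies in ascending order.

52 kHz, 95.5 kHz

fs/2 = 21.75 kHz.
52 kHz mod fs = 8.5 kHz.
8.5 kHz ≤ fs/2 = 21.75 kHz, appears at 8.5 kHz.
81 kHz mod fs = 37.5 kHz.
37.5 kHz > fs/2 = 21.75 kHz, folds to fs − 37.5 kHz = 6 kHz.
72 kHz mod fs = 28.5 kHz.
28.5 kHz > fs/2 = 21.75 kHz, folds to fs − 28.5 kHz = 15 kHz.
95.5 kHz mod fs = 8.5 kHz.
8.5 kHz ≤ fs/2 = 21.75 kHz, appears at 8.5 kHz.
52 kHz and 95.5 kHz both map to 8.5 kHz.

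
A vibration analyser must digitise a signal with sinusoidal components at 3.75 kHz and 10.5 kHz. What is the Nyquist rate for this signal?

Highest-frequency component: 10.5 kHz.
Nyquist rate = 2 × 10.5 kHz = 21 kHz.

21 kHz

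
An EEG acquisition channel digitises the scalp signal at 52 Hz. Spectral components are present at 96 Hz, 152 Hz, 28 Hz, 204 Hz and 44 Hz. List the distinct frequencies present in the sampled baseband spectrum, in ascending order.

fs/2 = 26 Hz.
96 Hz mod fs = 44 Hz.
44 Hz > fs/2 = 26 Hz, folds to fs − 44 Hz = 8 Hz.
152 Hz mod fs = 48 Hz.
48 Hz > fs/2 = 26 Hz, folds to fs − 48 Hz = 4 Hz.
28 Hz > fs/2 = 26 Hz, folds to fs − 28 Hz = 24 Hz.
204 Hz mod fs = 48 Hz.
48 Hz > fs/2 = 26 Hz, folds to fs − 48 Hz = 4 Hz.
44 Hz > fs/2 = 26 Hz, folds to fs − 44 Hz = 8 Hz.
Distinct values: {4 Hz, 8 Hz, 24 Hz}.

4 Hz, 8 Hz, 24 Hz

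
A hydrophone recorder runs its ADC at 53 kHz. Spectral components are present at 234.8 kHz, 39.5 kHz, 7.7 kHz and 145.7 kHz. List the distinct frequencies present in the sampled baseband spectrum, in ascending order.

fs/2 = 26.5 kHz.
234.8 kHz mod fs = 22.8 kHz.
22.8 kHz ≤ fs/2 = 26.5 kHz, appears at 22.8 kHz.
39.5 kHz > fs/2 = 26.5 kHz, folds to fs − 39.5 kHz = 13.5 kHz.
7.7 kHz ≤ fs/2 = 26.5 kHz, passes unchanged.
145.7 kHz mod fs = 39.7 kHz.
39.7 kHz > fs/2 = 26.5 kHz, folds to fs − 39.7 kHz = 13.3 kHz.
Distinct values: {7.7 kHz, 13.3 kHz, 13.5 kHz, 22.8 kHz}.

7.7 kHz, 13.3 kHz, 13.5 kHz, 22.8 kHz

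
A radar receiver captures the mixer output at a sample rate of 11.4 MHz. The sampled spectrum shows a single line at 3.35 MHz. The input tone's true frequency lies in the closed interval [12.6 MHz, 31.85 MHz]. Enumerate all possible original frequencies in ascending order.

Frequencies that alias to 3.35 MHz are k·fs ± 3.35 MHz for integer k ≥ 0.
k=0: 3.35 MHz.
k=1: 8.05 MHz, 14.75 MHz.
k=2: 19.45 MHz, 26.15 MHz.
k=3: 30.85 MHz, 37.55 MHz.
k=4: 42.25 MHz, 48.95 MHz.
Within [12.6 MHz, 31.85 MHz]: 14.75 MHz, 19.45 MHz, 26.15 MHz, 30.85 MHz.

14.75 MHz, 19.45 MHz, 26.15 MHz, 30.85 MHz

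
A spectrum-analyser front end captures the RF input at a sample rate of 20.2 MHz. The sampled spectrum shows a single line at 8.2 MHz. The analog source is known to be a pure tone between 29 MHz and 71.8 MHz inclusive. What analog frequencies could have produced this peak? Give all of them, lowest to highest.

Frequencies that alias to 8.2 MHz are k·fs ± 8.2 MHz for integer k ≥ 0.
k=0: 8.2 MHz.
k=1: 12 MHz, 28.4 MHz.
k=2: 32.2 MHz, 48.6 MHz.
k=3: 52.4 MHz, 68.8 MHz.
k=4: 72.6 MHz, 89 MHz.
Within [29 MHz, 71.8 MHz]: 32.2 MHz, 48.6 MHz, 52.4 MHz, 68.8 MHz.

32.2 MHz, 48.6 MHz, 52.4 MHz, 68.8 MHz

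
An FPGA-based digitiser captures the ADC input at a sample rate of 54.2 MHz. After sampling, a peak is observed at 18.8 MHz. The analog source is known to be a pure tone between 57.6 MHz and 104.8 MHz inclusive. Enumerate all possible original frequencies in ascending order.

73 MHz, 89.6 MHz

Frequencies that alias to 18.8 MHz are k·fs ± 18.8 MHz for integer k ≥ 0.
k=0: 18.8 MHz.
k=1: 35.4 MHz, 73 MHz.
k=2: 89.6 MHz, 127.2 MHz.
k=3: 143.8 MHz, 181.4 MHz.
Within [57.6 MHz, 104.8 MHz]: 73 MHz, 89.6 MHz.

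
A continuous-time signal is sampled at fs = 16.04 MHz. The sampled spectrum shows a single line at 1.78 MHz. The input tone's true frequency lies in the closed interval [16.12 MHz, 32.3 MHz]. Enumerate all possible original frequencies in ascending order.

Frequencies that alias to 1.78 MHz are k·fs ± 1.78 MHz for integer k ≥ 0.
k=0: 1.78 MHz.
k=1: 14.26 MHz, 17.82 MHz.
k=2: 30.3 MHz, 33.86 MHz.
k=3: 46.34 MHz, 49.9 MHz.
Within [16.12 MHz, 32.3 MHz]: 17.82 MHz, 30.3 MHz.

17.82 MHz, 30.3 MHz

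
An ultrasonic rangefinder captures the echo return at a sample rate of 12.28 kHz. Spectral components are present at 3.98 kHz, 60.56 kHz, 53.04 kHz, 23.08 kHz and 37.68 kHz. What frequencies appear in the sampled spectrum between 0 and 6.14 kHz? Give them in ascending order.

0.84 kHz, 1.48 kHz, 3.92 kHz, 3.98 kHz

fs/2 = 6.14 kHz.
3.98 kHz ≤ fs/2 = 6.14 kHz, passes unchanged.
60.56 kHz mod fs = 11.44 kHz.
11.44 kHz > fs/2 = 6.14 kHz, folds to fs − 11.44 kHz = 0.84 kHz.
53.04 kHz mod fs = 3.92 kHz.
3.92 kHz ≤ fs/2 = 6.14 kHz, appears at 3.92 kHz.
23.08 kHz mod fs = 10.8 kHz.
10.8 kHz > fs/2 = 6.14 kHz, folds to fs − 10.8 kHz = 1.48 kHz.
37.68 kHz mod fs = 0.84 kHz.
0.84 kHz ≤ fs/2 = 6.14 kHz, appears at 0.84 kHz.
Distinct values: {0.84 kHz, 1.48 kHz, 3.92 kHz, 3.98 kHz}.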